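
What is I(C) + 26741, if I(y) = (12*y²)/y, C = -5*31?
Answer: 24881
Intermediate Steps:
C = -155
I(y) = 12*y
I(C) + 26741 = 12*(-155) + 26741 = -1860 + 26741 = 24881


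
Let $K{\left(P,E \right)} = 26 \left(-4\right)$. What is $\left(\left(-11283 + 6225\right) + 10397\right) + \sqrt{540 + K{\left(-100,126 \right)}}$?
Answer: $5339 + 2 \sqrt{109} \approx 5359.9$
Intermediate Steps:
$K{\left(P,E \right)} = -104$
$\left(\left(-11283 + 6225\right) + 10397\right) + \sqrt{540 + K{\left(-100,126 \right)}} = \left(\left(-11283 + 6225\right) + 10397\right) + \sqrt{540 - 104} = \left(-5058 + 10397\right) + \sqrt{436} = 5339 + 2 \sqrt{109}$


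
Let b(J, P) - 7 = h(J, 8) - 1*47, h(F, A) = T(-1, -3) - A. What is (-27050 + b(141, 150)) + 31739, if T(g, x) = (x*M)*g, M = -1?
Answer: 4638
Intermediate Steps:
T(g, x) = -g*x (T(g, x) = (x*(-1))*g = (-x)*g = -g*x)
h(F, A) = -3 - A (h(F, A) = -1*(-1)*(-3) - A = -3 - A)
b(J, P) = -51 (b(J, P) = 7 + ((-3 - 1*8) - 1*47) = 7 + ((-3 - 8) - 47) = 7 + (-11 - 47) = 7 - 58 = -51)
(-27050 + b(141, 150)) + 31739 = (-27050 - 51) + 31739 = -27101 + 31739 = 4638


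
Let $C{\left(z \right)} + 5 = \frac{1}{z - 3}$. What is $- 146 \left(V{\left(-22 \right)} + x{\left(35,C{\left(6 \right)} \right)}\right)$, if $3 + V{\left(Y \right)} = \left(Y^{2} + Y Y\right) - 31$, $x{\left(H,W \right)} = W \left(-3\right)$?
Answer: $-138408$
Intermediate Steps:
$C{\left(z \right)} = -5 + \frac{1}{-3 + z}$ ($C{\left(z \right)} = -5 + \frac{1}{z - 3} = -5 + \frac{1}{-3 + z}$)
$x{\left(H,W \right)} = - 3 W$
$V{\left(Y \right)} = -34 + 2 Y^{2}$ ($V{\left(Y \right)} = -3 - \left(31 - Y^{2} - Y Y\right) = -3 + \left(\left(Y^{2} + Y^{2}\right) - 31\right) = -3 + \left(2 Y^{2} - 31\right) = -3 + \left(-31 + 2 Y^{2}\right) = -34 + 2 Y^{2}$)
$- 146 \left(V{\left(-22 \right)} + x{\left(35,C{\left(6 \right)} \right)}\right) = - 146 \left(\left(-34 + 2 \left(-22\right)^{2}\right) - 3 \frac{16 - 30}{-3 + 6}\right) = - 146 \left(\left(-34 + 2 \cdot 484\right) - 3 \frac{16 - 30}{3}\right) = - 146 \left(\left(-34 + 968\right) - 3 \cdot \frac{1}{3} \left(-14\right)\right) = - 146 \left(934 - -14\right) = - 146 \left(934 + 14\right) = - 146 \cdot 948 = \left(-1\right) 138408 = -138408$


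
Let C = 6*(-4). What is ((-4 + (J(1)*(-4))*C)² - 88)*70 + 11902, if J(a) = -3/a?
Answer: 5974222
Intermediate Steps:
C = -24
((-4 + (J(1)*(-4))*C)² - 88)*70 + 11902 = ((-4 + (-3/1*(-4))*(-24))² - 88)*70 + 11902 = ((-4 + (-3*1*(-4))*(-24))² - 88)*70 + 11902 = ((-4 - 3*(-4)*(-24))² - 88)*70 + 11902 = ((-4 + 12*(-24))² - 88)*70 + 11902 = ((-4 - 288)² - 88)*70 + 11902 = ((-292)² - 88)*70 + 11902 = (85264 - 88)*70 + 11902 = 85176*70 + 11902 = 5962320 + 11902 = 5974222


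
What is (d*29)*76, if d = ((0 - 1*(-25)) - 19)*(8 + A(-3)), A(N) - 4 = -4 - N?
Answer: 145464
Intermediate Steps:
A(N) = -N (A(N) = 4 + (-4 - N) = -N)
d = 66 (d = ((0 - 1*(-25)) - 19)*(8 - 1*(-3)) = ((0 + 25) - 19)*(8 + 3) = (25 - 19)*11 = 6*11 = 66)
(d*29)*76 = (66*29)*76 = 1914*76 = 145464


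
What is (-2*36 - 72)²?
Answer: 20736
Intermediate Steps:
(-2*36 - 72)² = (-72 - 72)² = (-144)² = 20736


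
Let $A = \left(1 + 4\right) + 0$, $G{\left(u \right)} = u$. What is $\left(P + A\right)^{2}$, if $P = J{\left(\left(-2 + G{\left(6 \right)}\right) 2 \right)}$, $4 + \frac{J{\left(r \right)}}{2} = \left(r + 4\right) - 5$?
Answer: $121$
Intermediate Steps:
$A = 5$ ($A = 5 + 0 = 5$)
$J{\left(r \right)} = -10 + 2 r$ ($J{\left(r \right)} = -8 + 2 \left(\left(r + 4\right) - 5\right) = -8 + 2 \left(\left(4 + r\right) - 5\right) = -8 + 2 \left(-1 + r\right) = -8 + \left(-2 + 2 r\right) = -10 + 2 r$)
$P = 6$ ($P = -10 + 2 \left(-2 + 6\right) 2 = -10 + 2 \cdot 4 \cdot 2 = -10 + 2 \cdot 8 = -10 + 16 = 6$)
$\left(P + A\right)^{2} = \left(6 + 5\right)^{2} = 11^{2} = 121$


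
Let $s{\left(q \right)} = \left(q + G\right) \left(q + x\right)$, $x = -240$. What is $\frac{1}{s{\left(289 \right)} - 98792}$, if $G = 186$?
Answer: $- \frac{1}{75517} \approx -1.3242 \cdot 10^{-5}$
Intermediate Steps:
$s{\left(q \right)} = \left(-240 + q\right) \left(186 + q\right)$ ($s{\left(q \right)} = \left(q + 186\right) \left(q - 240\right) = \left(186 + q\right) \left(-240 + q\right) = \left(-240 + q\right) \left(186 + q\right)$)
$\frac{1}{s{\left(289 \right)} - 98792} = \frac{1}{\left(-44640 + 289^{2} - 15606\right) - 98792} = \frac{1}{\left(-44640 + 83521 - 15606\right) - 98792} = \frac{1}{23275 - 98792} = \frac{1}{-75517} = - \frac{1}{75517}$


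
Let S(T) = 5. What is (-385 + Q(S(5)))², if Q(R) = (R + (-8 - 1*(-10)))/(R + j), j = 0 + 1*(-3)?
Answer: 582169/4 ≈ 1.4554e+5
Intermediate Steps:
j = -3 (j = 0 - 3 = -3)
Q(R) = (2 + R)/(-3 + R) (Q(R) = (R + (-8 - 1*(-10)))/(R - 3) = (R + (-8 + 10))/(-3 + R) = (R + 2)/(-3 + R) = (2 + R)/(-3 + R))
(-385 + Q(S(5)))² = (-385 + (2 + 5)/(-3 + 5))² = (-385 + 7/2)² = (-763/2)² = 582169/4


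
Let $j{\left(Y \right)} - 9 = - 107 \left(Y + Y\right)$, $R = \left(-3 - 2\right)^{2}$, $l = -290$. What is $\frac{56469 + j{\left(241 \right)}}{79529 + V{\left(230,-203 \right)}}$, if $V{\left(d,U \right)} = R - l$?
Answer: $\frac{1226}{19961} \approx 0.06142$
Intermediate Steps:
$R = 25$ ($R = \left(-5\right)^{2} = 25$)
$j{\left(Y \right)} = 9 - 214 Y$ ($j{\left(Y \right)} = 9 - 107 \left(Y + Y\right) = 9 - 107 \cdot 2 Y = 9 - 214 Y$)
$V{\left(d,U \right)} = 315$ ($V{\left(d,U \right)} = 25 - -290 = 25 + 290 = 315$)
$\frac{56469 + j{\left(241 \right)}}{79529 + V{\left(230,-203 \right)}} = \frac{56469 + \left(9 - 51574\right)}{79529 + 315} = \frac{56469 + \left(9 - 51574\right)}{79844} = \left(56469 - 51565\right) \frac{1}{79844} = 4904 \cdot \frac{1}{79844} = \frac{1226}{19961}$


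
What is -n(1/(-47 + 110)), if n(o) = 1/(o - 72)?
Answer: 63/4535 ≈ 0.013892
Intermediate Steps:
n(o) = 1/(-72 + o)
-n(1/(-47 + 110)) = -1/(-72 + 1/(-47 + 110)) = -1/(-72 + 1/63) = -1/(-4535/63) = -1*(-63/4535) = 63/4535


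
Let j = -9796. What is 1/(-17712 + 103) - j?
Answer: 172497763/17609 ≈ 9796.0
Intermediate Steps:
1/(-17712 + 103) - j = 1/(-17712 + 103) - 1*(-9796) = 1/(-17609) + 9796 = -1/17609 + 9796 = 172497763/17609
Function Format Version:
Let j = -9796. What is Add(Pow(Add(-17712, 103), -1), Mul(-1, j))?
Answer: Rational(172497763, 17609) ≈ 9796.0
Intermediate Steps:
Add(Pow(Add(-17712, 103), -1), Mul(-1, j)) = Add(Pow(Add(-17712, 103), -1), Mul(-1, -9796)) = Add(Pow(-17609, -1), 9796) = Add(Rational(-1, 17609), 9796) = Rational(172497763, 17609)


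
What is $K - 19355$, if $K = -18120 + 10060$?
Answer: $-27415$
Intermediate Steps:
$K = -8060$
$K - 19355 = -8060 - 19355 = -27415$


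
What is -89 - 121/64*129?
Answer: -21305/64 ≈ -332.89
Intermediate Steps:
-89 - 121/64*129 = -89 - 15609/64 = -21305/64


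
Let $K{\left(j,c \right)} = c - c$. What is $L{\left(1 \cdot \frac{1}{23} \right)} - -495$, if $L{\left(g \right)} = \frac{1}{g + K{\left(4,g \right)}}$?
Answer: $518$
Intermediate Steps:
$K{\left(j,c \right)} = 0$
$L{\left(g \right)} = \frac{1}{g}$ ($L{\left(g \right)} = \frac{1}{g + 0} = \frac{1}{g}$)
$L{\left(1 \cdot \frac{1}{23} \right)} - -495 = \frac{1}{1 \cdot \frac{1}{23}} - -495 = \frac{1}{1 \cdot \frac{1}{23}} + 495 = \frac{1}{\frac{1}{23}} + 495 = 23 + 495 = 518$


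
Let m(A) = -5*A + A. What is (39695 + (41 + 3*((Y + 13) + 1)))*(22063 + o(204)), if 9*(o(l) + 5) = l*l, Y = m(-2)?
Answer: 1061996964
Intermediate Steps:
m(A) = -4*A
Y = 8 (Y = -4*(-2) = 8)
o(l) = -5 + l²/9 (o(l) = -5 + (l*l)/9 = -5 + l²/9)
(39695 + (41 + 3*((Y + 13) + 1)))*(22063 + o(204)) = (39695 + (41 + 3*((8 + 13) + 1)))*(22063 + (-5 + (⅑)*204²)) = (39695 + (41 + 3*(21 + 1)))*(22063 + (-5 + (⅑)*41616)) = (39695 + (41 + 3*22))*(22063 + (-5 + 4624)) = (39695 + (41 + 66))*(22063 + 4619) = (39695 + 107)*26682 = 39802*26682 = 1061996964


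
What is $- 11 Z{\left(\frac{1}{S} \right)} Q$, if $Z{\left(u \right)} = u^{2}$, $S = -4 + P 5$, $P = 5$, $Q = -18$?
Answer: $\frac{22}{49} \approx 0.44898$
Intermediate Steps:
$S = 21$ ($S = -4 + 5 \cdot 5 = -4 + 25 = 21$)
$- 11 Z{\left(\frac{1}{S} \right)} Q = - 11 \left(\frac{1}{21}\right)^{2} \left(-18\right) = - \frac{11}{441} \left(-18\right) = \left(-11\right) \frac{1}{441} \left(-18\right) = \left(- \frac{11}{441}\right) \left(-18\right) = \frac{22}{49}$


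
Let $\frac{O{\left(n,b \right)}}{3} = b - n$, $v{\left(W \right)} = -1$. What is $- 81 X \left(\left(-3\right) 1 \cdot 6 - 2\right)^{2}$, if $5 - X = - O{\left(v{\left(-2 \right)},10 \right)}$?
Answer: $-1231200$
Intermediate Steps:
$O{\left(n,b \right)} = - 3 n + 3 b$ ($O{\left(n,b \right)} = 3 \left(b - n\right) = - 3 n + 3 b$)
$X = 38$ ($X = 5 - - (\left(-3\right) \left(-1\right) + 3 \cdot 10) = 5 - - (3 + 30) = 5 - \left(-1\right) 33 = 5 - -33 = 5 + 33 = 38$)
$- 81 X \left(\left(-3\right) 1 \cdot 6 - 2\right)^{2} = \left(-81\right) 38 \left(\left(-3\right) 1 \cdot 6 - 2\right)^{2} = - 3078 \left(\left(-3\right) 6 - 2\right)^{2} = - 3078 \left(-18 - 2\right)^{2} = - 3078 \left(-20\right)^{2} = \left(-3078\right) 400 = -1231200$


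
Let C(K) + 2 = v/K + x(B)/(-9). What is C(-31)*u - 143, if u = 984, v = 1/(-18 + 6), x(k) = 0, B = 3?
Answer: -65359/31 ≈ -2108.4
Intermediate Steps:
v = -1/12 (v = 1/(-12) = -1/12 ≈ -0.083333)
C(K) = -2 - 1/(12*K) (C(K) = -2 + (-1/(12*K) + 0/(-9)) = -2 + (-1/(12*K) + 0*(-⅑)) = -2 + (-1/(12*K) + 0) = -2 - 1/(12*K))
C(-31)*u - 143 = (-2 - 1/12/(-31))*984 - 143 = (-2 - 1/12*(-1/31))*984 - 143 = (-2 + 1/372)*984 - 143 = -743/372*984 - 143 = -60926/31 - 143 = -65359/31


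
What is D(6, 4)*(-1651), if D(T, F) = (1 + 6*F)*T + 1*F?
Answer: -254254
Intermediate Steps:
D(T, F) = F + T*(1 + 6*F) (D(T, F) = T*(1 + 6*F) + F = F + T*(1 + 6*F))
D(6, 4)*(-1651) = (4 + 6 + 6*4*6)*(-1651) = (4 + 6 + 144)*(-1651) = 154*(-1651) = -254254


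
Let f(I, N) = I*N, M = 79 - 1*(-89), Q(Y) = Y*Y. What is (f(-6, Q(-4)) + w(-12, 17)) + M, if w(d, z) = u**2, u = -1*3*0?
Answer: 72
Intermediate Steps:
Q(Y) = Y**2
u = 0 (u = -3*0 = 0)
M = 168 (M = 79 + 89 = 168)
w(d, z) = 0 (w(d, z) = 0**2 = 0)
(f(-6, Q(-4)) + w(-12, 17)) + M = (-6*(-4)**2 + 0) + 168 = (-6*16 + 0) + 168 = (-96 + 0) + 168 = -96 + 168 = 72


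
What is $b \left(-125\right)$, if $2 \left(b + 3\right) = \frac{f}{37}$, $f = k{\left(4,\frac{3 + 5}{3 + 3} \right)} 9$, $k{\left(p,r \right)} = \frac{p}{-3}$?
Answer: $\frac{14625}{37} \approx 395.27$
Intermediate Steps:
$k{\left(p,r \right)} = - \frac{p}{3}$ ($k{\left(p,r \right)} = p \left(- \frac{1}{3}\right) = - \frac{p}{3}$)
$f = -12$ ($f = \left(- \frac{1}{3}\right) 4 \cdot 9 = \left(- \frac{4}{3}\right) 9 = -12$)
$b = - \frac{117}{37}$ ($b = -3 + \frac{\left(-12\right) \frac{1}{37}}{2} = -3 + \frac{1}{2} \left(- \frac{12}{37}\right) = -3 - \frac{6}{37} = - \frac{117}{37} \approx -3.1622$)
$b \left(-125\right) = \left(- \frac{117}{37}\right) \left(-125\right) = \frac{14625}{37}$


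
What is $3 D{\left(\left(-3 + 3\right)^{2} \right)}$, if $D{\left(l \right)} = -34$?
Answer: $-102$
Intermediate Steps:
$3 D{\left(\left(-3 + 3\right)^{2} \right)} = 3 \left(-34\right) = -102$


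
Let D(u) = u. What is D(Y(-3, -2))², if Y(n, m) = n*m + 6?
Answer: 144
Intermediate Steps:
Y(n, m) = 6 + m*n (Y(n, m) = m*n + 6 = 6 + m*n)
D(Y(-3, -2))² = (6 - 2*(-3))² = (6 + 6)² = 12² = 144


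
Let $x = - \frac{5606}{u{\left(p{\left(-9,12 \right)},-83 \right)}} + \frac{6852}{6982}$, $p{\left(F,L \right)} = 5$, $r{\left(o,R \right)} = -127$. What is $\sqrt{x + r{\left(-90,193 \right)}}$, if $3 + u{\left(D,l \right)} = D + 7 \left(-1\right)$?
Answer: $\frac{3 \sqrt{33689878045}}{17455} \approx 31.547$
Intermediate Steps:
$u{\left(D,l \right)} = -10 + D$ ($u{\left(D,l \right)} = -3 + \left(D + 7 \left(-1\right)\right) = -3 + \left(D - 7\right) = -3 + \left(-7 + D\right) = -10 + D$)
$x = \frac{19587676}{17455}$ ($x = - \frac{5606}{-10 + 5} + \frac{6852}{6982} = - \frac{5606}{-5} + 6852 \cdot \frac{1}{6982} = \left(-5606\right) \left(- \frac{1}{5}\right) + \frac{3426}{3491} = \frac{5606}{5} + \frac{3426}{3491} = \frac{19587676}{17455} \approx 1122.2$)
$\sqrt{x + r{\left(-90,193 \right)}} = \sqrt{\frac{19587676}{17455} - 127} = \sqrt{\frac{17370891}{17455}} = \frac{3 \sqrt{33689878045}}{17455}$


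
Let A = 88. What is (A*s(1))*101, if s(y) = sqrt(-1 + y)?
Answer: 0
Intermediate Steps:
(A*s(1))*101 = (88*sqrt(-1 + 1))*101 = (88*sqrt(0))*101 = (88*0)*101 = 0*101 = 0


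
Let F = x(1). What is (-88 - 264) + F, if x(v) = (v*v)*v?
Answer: -351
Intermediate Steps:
x(v) = v**3 (x(v) = v**2*v = v**3)
F = 1 (F = 1**3 = 1)
(-88 - 264) + F = (-88 - 264) + 1 = -352 + 1 = -351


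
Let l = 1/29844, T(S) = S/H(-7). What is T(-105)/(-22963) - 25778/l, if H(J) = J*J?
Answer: -123661046226297/160741 ≈ -7.6932e+8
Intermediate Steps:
H(J) = J²
T(S) = S/49 (T(S) = S/((-7)²) = S/49)
l = 1/29844 ≈ 3.3508e-5
T(-105)/(-22963) - 25778/l = ((1/49)*(-105))/(-22963) - 25778/1/29844 = -15/7*(-1/22963) - 25778*29844 = 15/160741 - 769318632 = -123661046226297/160741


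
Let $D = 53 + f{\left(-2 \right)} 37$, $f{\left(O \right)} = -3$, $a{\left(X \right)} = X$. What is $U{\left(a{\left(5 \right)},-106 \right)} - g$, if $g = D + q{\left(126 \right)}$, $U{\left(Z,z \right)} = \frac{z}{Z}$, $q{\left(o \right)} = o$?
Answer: $- \frac{446}{5} \approx -89.2$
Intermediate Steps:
$D = -58$ ($D = 53 - 111 = -58$)
$g = 68$ ($g = -58 + 126 = 68$)
$U{\left(a{\left(5 \right)},-106 \right)} - g = - \frac{106}{5} - 68 = - \frac{446}{5}$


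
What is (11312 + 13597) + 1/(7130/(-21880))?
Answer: 17757929/713 ≈ 24906.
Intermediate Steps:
(11312 + 13597) + 1/(7130/(-21880)) = 24909 + 1/(7130*(-1/21880)) = 24909 + 1/(-713/2188) = 24909 - 2188/713 = 17757929/713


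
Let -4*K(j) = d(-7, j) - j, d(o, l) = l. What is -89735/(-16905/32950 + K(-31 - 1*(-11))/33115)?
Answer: 591353650/3381 ≈ 1.7491e+5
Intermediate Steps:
K(j) = 0 (K(j) = -(j - j)/4 = -¼*0 = 0)
-89735/(-16905/32950 + K(-31 - 1*(-11))/33115) = -89735/(-16905/32950 + 0/33115) = -89735/(-16905*1/32950 + 0*(1/33115)) = -89735/(-3381/6590 + 0) = -89735/(-3381/6590) = -89735*(-6590/3381) = 591353650/3381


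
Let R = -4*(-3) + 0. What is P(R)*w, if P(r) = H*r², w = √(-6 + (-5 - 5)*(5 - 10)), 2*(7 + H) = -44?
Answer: -8352*√11 ≈ -27700.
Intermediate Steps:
H = -29 (H = -7 + (½)*(-44) = -7 - 22 = -29)
R = 12 (R = 12 + 0 = 12)
w = 2*√11 (w = √(-6 - 10*(-5)) = √(-6 + 50) = √44 = 2*√11 ≈ 6.6332)
P(r) = -29*r²
P(R)*w = (-29*12²)*(2*√11) = (-29*144)*(2*√11) = -8352*√11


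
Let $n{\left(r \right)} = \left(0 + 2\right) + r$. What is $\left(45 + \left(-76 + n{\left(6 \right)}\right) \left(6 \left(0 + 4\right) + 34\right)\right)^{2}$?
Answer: $15202201$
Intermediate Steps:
$n{\left(r \right)} = 2 + r$
$\left(45 + \left(-76 + n{\left(6 \right)}\right) \left(6 \left(0 + 4\right) + 34\right)\right)^{2} = \left(45 + \left(-76 + \left(2 + 6\right)\right) \left(6 \left(0 + 4\right) + 34\right)\right)^{2} = \left(45 + \left(-76 + 8\right) \left(6 \cdot 4 + 34\right)\right)^{2} = \left(45 - 68 \left(24 + 34\right)\right)^{2} = \left(45 - 3944\right)^{2} = \left(-3899\right)^{2} = 15202201$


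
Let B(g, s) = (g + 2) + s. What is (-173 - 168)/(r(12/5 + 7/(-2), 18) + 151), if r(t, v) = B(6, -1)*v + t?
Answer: -110/89 ≈ -1.2360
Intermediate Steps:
B(g, s) = 2 + g + s (B(g, s) = (2 + g) + s = 2 + g + s)
r(t, v) = t + 7*v (r(t, v) = (2 + 6 - 1)*v + t = 7*v + t = t + 7*v)
(-173 - 168)/(r(12/5 + 7/(-2), 18) + 151) = (-173 - 168)/(((12/5 + 7/(-2)) + 7*18) + 151) = -341/(((12*(⅕) + 7*(-½)) + 126) + 151) = -341/(((12/5 - 7/2) + 126) + 151) = -341/((-11/10 + 126) + 151) = -341/(1249/10 + 151) = -341/2759/10 = -341*10/2759 = -110/89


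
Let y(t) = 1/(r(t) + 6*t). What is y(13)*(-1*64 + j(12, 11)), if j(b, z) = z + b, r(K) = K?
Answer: -41/91 ≈ -0.45055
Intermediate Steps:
j(b, z) = b + z
y(t) = 1/(7*t) (y(t) = 1/(t + 6*t) = 1/(7*t))
y(13)*(-1*64 + j(12, 11)) = ((⅐)/13)*(-1*64 + (12 + 11)) = ((⅐)*(1/13))*(-64 + 23) = (1/91)*(-41) = -41/91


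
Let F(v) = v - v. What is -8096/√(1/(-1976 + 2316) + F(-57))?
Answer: -16192*√85 ≈ -1.4928e+5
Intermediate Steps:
F(v) = 0
-8096/√(1/(-1976 + 2316) + F(-57)) = -8096/√(1/(-1976 + 2316) + 0) = -8096/√(1/340 + 0) = -8096*2*√85 = -16192*√85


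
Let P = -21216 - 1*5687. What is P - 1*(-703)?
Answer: -26200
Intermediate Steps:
P = -26903 (P = -21216 - 5687 = -26903)
P - 1*(-703) = -26903 - 1*(-703) = -26903 + 703 = -26200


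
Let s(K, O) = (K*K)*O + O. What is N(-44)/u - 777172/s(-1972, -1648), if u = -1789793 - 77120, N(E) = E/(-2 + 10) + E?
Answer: 442036008799/2991129587530460 ≈ 0.00014778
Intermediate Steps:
s(K, O) = O + O*K² (s(K, O) = K²*O + O = O*K² + O = O + O*K²)
N(E) = 9*E/8 (N(E) = E/8 + E = 9*E/8)
u = -1866913
N(-44)/u - 777172/s(-1972, -1648) = ((9/8)*(-44))/(-1866913) - 777172*(-1/(1648*(1 + (-1972)²))) = -99/2*(-1/1866913) - 777172*(-1/(1648*(1 + 3888784))) = 99/3733826 - 777172/((-1648*3888785)) = 99/3733826 - 777172/(-6408717680) = 99/3733826 - 777172*(-1/6408717680) = 99/3733826 + 194293/1602179420 = 442036008799/2991129587530460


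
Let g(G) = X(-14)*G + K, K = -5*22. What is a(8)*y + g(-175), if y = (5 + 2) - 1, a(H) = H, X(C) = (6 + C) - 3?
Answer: 1863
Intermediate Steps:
X(C) = 3 + C
y = 6 (y = 7 - 1 = 6)
K = -110
g(G) = -110 - 11*G (g(G) = (3 - 14)*G - 110 = -11*G - 110 = -110 - 11*G)
a(8)*y + g(-175) = 8*6 + (-110 - 11*(-175)) = 48 + (-110 + 1925) = 48 + 1815 = 1863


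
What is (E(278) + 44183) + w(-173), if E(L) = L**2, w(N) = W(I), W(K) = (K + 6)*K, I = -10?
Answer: 121507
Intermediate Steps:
W(K) = K*(6 + K) (W(K) = (6 + K)*K = K*(6 + K))
w(N) = 40 (w(N) = -10*(6 - 10) = -10*(-4) = 40)
(E(278) + 44183) + w(-173) = (278**2 + 44183) + 40 = (77284 + 44183) + 40 = 121467 + 40 = 121507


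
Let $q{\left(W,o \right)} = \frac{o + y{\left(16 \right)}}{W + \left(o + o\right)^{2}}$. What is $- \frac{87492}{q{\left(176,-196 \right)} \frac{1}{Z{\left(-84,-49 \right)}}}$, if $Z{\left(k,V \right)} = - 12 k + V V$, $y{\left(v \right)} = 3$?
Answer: $\frac{45884353475520}{193} \approx 2.3774 \cdot 10^{11}$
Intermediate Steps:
$Z{\left(k,V \right)} = V^{2} - 12 k$ ($Z{\left(k,V \right)} = - 12 k + V^{2} = V^{2} - 12 k$)
$q{\left(W,o \right)} = \frac{3 + o}{W + 4 o^{2}}$ ($q{\left(W,o \right)} = \frac{o + 3}{W + \left(o + o\right)^{2}} = \frac{3 + o}{W + \left(2 o\right)^{2}} = \frac{3 + o}{W + 4 o^{2}}$)
$- \frac{87492}{q{\left(176,-196 \right)} \frac{1}{Z{\left(-84,-49 \right)}}} = - \frac{87492}{\frac{3 - 196}{176 + 4 \left(-196\right)^{2}} \frac{1}{\left(-49\right)^{2} - -1008}} = - \frac{87492}{\frac{1}{176 + 4 \cdot 38416} \left(-193\right) \frac{1}{2401 + 1008}} = - \frac{87492}{\frac{1}{176 + 153664} \left(-193\right) \frac{1}{3409}} = - \frac{87492}{\frac{1}{153840} \left(-193\right) \frac{1}{3409}} = - \frac{87492}{\left(- \frac{193}{153840}\right) \frac{1}{3409}} = - \frac{87492}{- \frac{193}{524440560}} = \left(-87492\right) \left(- \frac{524440560}{193}\right) = \frac{45884353475520}{193}$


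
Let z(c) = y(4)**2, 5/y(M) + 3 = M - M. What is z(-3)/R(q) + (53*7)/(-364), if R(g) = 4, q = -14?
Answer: -38/117 ≈ -0.32479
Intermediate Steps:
y(M) = -5/3 (y(M) = 5/(-3 + (M - M)) = 5/(-3 + 0) = 5/(-3) = 5*(-1/3) = -5/3)
z(c) = 25/9 (z(c) = (-5/3)**2 = 25/9)
z(-3)/R(q) + (53*7)/(-364) = (25/9)/4 + (53*7)/(-364) = (25/9)*(1/4) + 371*(-1/364) = 25/36 - 53/52 = -38/117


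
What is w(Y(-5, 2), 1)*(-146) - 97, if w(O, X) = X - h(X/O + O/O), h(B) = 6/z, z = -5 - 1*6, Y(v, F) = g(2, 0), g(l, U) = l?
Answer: -3549/11 ≈ -322.64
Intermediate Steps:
Y(v, F) = 2
z = -11 (z = -5 - 6 = -11)
h(B) = -6/11 (h(B) = 6/(-11) = 6*(-1/11) = -6/11)
w(O, X) = 6/11 + X (w(O, X) = X - 1*(-6/11) = X + 6/11 = 6/11 + X)
w(Y(-5, 2), 1)*(-146) - 97 = (6/11 + 1)*(-146) - 97 = (17/11)*(-146) - 97 = -2482/11 - 97 = -3549/11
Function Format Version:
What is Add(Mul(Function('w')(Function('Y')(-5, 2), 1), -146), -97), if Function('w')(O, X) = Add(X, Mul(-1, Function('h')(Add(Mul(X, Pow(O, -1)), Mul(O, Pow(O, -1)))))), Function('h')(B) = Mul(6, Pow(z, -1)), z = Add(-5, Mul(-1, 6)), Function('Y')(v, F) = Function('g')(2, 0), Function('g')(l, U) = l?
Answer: Rational(-3549, 11) ≈ -322.64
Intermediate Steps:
Function('Y')(v, F) = 2
z = -11 (z = Add(-5, -6) = -11)
Function('h')(B) = Rational(-6, 11) (Function('h')(B) = Mul(6, Pow(-11, -1)) = Mul(6, Rational(-1, 11)) = Rational(-6, 11))
Function('w')(O, X) = Add(Rational(6, 11), X) (Function('w')(O, X) = Add(X, Mul(-1, Rational(-6, 11))) = Add(X, Rational(6, 11)) = Add(Rational(6, 11), X))
Add(Mul(Function('w')(Function('Y')(-5, 2), 1), -146), -97) = Add(Mul(Add(Rational(6, 11), 1), -146), -97) = Add(Mul(Rational(17, 11), -146), -97) = Add(Rational(-2482, 11), -97) = Rational(-3549, 11)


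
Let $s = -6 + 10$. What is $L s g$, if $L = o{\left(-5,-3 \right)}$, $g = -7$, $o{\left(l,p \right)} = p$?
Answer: $84$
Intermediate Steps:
$s = 4$
$L = -3$
$L s g = \left(-3\right) 4 \left(-7\right) = \left(-12\right) \left(-7\right) = 84$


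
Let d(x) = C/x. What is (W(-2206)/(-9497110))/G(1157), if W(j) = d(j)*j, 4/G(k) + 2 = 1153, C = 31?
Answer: -35681/37988440 ≈ -0.00093926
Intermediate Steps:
d(x) = 31/x
G(k) = 4/1151 (G(k) = 4/(-2 + 1153) = 4/1151)
W(j) = 31 (W(j) = (31/j)*j = 31)
(W(-2206)/(-9497110))/G(1157) = (31/(-9497110))/(4/1151) = (31*(-1/9497110))*(1151/4) = -31/9497110*1151/4 = -35681/37988440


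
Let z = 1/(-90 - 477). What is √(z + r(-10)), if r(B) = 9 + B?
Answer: 2*I*√994/63 ≈ 1.0009*I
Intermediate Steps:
z = -1/567 (z = 1/(-567) = -1/567 ≈ -0.0017637)
√(z + r(-10)) = √(-1/567 + (9 - 10)) = √(-1/567 - 1) = √(-568/567) = 2*I*√994/63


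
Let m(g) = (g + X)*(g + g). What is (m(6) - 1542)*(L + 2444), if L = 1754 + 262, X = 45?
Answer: -4147800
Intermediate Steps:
m(g) = 2*g*(45 + g) (m(g) = (g + 45)*(g + g) = (45 + g)*(2*g) = 2*g*(45 + g))
L = 2016
(m(6) - 1542)*(L + 2444) = (2*6*(45 + 6) - 1542)*(2016 + 2444) = (2*6*51 - 1542)*4460 = (612 - 1542)*4460 = -930*4460 = -4147800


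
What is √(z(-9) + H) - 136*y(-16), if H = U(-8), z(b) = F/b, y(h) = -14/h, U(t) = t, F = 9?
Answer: -119 + 3*I ≈ -119.0 + 3.0*I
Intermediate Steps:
z(b) = 9/b
H = -8
√(z(-9) + H) - 136*y(-16) = √(9/(-9) - 8) - (-1904)/(-16) = √(9*(-⅑) - 8) - (-1904)*(-1)/16 = √(-1 - 8) - 136*7/8 = √(-9) - 119 = 3*I - 119 = -119 + 3*I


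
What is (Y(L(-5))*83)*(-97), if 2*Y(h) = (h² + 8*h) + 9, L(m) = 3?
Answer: -169071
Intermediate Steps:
Y(h) = 9/2 + h²/2 + 4*h (Y(h) = ((h² + 8*h) + 9)/2 = (9 + h² + 8*h)/2 = 9/2 + h²/2 + 4*h)
(Y(L(-5))*83)*(-97) = ((9/2 + (½)*3² + 4*3)*83)*(-97) = ((9/2 + (½)*9 + 12)*83)*(-97) = ((9/2 + 9/2 + 12)*83)*(-97) = (21*83)*(-97) = 1743*(-97) = -169071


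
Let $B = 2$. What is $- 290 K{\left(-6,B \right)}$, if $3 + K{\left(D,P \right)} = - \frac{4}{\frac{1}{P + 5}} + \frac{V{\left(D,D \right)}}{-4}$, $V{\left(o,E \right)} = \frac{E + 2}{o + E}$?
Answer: $\frac{54085}{6} \approx 9014.2$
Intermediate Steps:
$V{\left(o,E \right)} = \frac{2 + E}{E + o}$
$K{\left(D,P \right)} = -23 - 4 P - \frac{2 + D}{8 D}$ ($K{\left(D,P \right)} = -3 + \left(- \frac{4}{\frac{1}{P + 5}} + \frac{\frac{1}{D + D} \left(2 + D\right)}{-4}\right) = -3 + \left(- \frac{4}{\frac{1}{5 + P}} + \frac{2 + D}{2 D} \left(- \frac{1}{4}\right)\right) = -3 + \left(- 4 \left(5 + P\right) + \frac{1}{2 D} \left(2 + D\right) \left(- \frac{1}{4}\right)\right) = -3 - \left(20 + 4 P - \frac{2 + D}{2 D} \left(- \frac{1}{4}\right)\right) = -3 - \left(20 + 4 P + \frac{2 + D}{8 D}\right) = -23 - 4 P - \frac{2 + D}{8 D}$)
$- 290 K{\left(-6,B \right)} = - 290 \left(- \frac{185}{8} - 8 - \frac{1}{4 \left(-6\right)}\right) = - 290 \left(- \frac{185}{8} - 8 - - \frac{1}{24}\right) = - 290 \left(- \frac{185}{8} - 8 + \frac{1}{24}\right) = \left(-290\right) \left(- \frac{373}{12}\right) = \frac{54085}{6}$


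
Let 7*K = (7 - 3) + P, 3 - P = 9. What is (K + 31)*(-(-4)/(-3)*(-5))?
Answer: 4300/21 ≈ 204.76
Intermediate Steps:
P = -6 (P = 3 - 1*9 = 3 - 9 = -6)
K = -2/7 (K = ((7 - 3) - 6)/7 = (4 - 6)/7 = (⅐)*(-2) = -2/7 ≈ -0.28571)
(K + 31)*(-(-4)/(-3)*(-5)) = (-2/7 + 31)*(-(-4)/(-3)*(-5)) = 215*(-(-4)*(-1)/3*(-5))/7 = 215*(-2*⅔*(-5))/7 = 215*(-4/3*(-5))/7 = (215/7)*(20/3) = 4300/21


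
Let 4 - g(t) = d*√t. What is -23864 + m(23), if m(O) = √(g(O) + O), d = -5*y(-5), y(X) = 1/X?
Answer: -23864 + √(27 - √23) ≈ -23859.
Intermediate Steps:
d = 1 (d = -5/(-5) = -5*(-⅕) = 1)
g(t) = 4 - √t
m(O) = √(4 + O - √O) (m(O) = √((4 - √O) + O) = √(4 + O - √O))
-23864 + m(23) = -23864 + √(4 + 23 - √23) = -23864 + √(27 - √23)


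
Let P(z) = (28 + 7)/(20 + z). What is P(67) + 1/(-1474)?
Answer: 51503/128238 ≈ 0.40162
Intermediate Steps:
P(z) = 35/(20 + z)
P(67) + 1/(-1474) = 35/(20 + 67) + 1/(-1474) = 35/87 - 1/1474 = 51503/128238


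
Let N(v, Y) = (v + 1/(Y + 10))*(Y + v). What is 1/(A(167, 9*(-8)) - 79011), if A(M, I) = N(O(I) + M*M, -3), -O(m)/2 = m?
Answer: 7/5499829883 ≈ 1.2728e-9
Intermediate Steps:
O(m) = -2*m
N(v, Y) = (Y + v)*(v + 1/(10 + Y)) (N(v, Y) = (v + 1/(10 + Y))*(Y + v) = (Y + v)*(v + 1/(10 + Y)))
A(M, I) = -3/7 + (M² - 2*I)² - 20*M²/7 + 40*I/7 (A(M, I) = (-3 + (-2*I + M*M) + 10*(-2*I + M*M)² - 3*(-2*I + M*M)² + (-2*I + M*M)*(-3)² + 10*(-3)*(-2*I + M*M))/(10 - 3) = (-3 + (-2*I + M²) + 10*(-2*I + M²)² - 3*(-2*I + M²)² + (-2*I + M²)*9 + 10*(-3)*(-2*I + M²))/7 = (-3 + (M² - 2*I) + 10*(M² - 2*I)² - 3*(M² - 2*I)² + (M² - 2*I)*9 + 10*(-3)*(M² - 2*I))/7 = (-3 + (M² - 2*I) + 10*(M² - 2*I)² - 3*(M² - 2*I)² + (-18*I + 9*M²) + (-30*M² + 60*I))/7 = (-3 - 20*M² + 7*(M² - 2*I)² + 40*I)/7 = -3/7 + (M² - 2*I)² - 20*M²/7 + 40*I/7)
1/(A(167, 9*(-8)) - 79011) = 1/((-3/7 + (-1*167² + 2*(9*(-8)))² - 20/7*167² + 40*(9*(-8))/7) - 79011) = 1/((-3/7 + (-1*27889 + 2*(-72))² - 20/7*27889 + (40/7)*(-72)) - 79011) = 1/((-3/7 + (-27889 - 144)² - 557780/7 - 2880/7) - 79011) = 1/((-3/7 + (-28033)² - 557780/7 - 2880/7) - 79011) = 1/((-3/7 + 785849089 - 557780/7 - 2880/7) - 79011) = 1/(5500382960/7 - 79011) = 1/(5499829883/7) = 7/5499829883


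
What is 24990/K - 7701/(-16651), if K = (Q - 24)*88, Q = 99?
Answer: 15564503/3663220 ≈ 4.2489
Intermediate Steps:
K = 6600 (K = (99 - 24)*88 = 75*88 = 6600)
24990/K - 7701/(-16651) = 24990/6600 - 7701/(-16651) = 24990*(1/6600) - 7701*(-1/16651) = 833/220 + 7701/16651 = 15564503/3663220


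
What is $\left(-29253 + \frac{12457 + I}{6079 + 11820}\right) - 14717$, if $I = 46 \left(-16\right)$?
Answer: $- \frac{787007309}{17899} \approx -43969.0$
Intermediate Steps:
$I = -736$
$\left(-29253 + \frac{12457 + I}{6079 + 11820}\right) - 14717 = \left(-29253 + \frac{12457 - 736}{6079 + 11820}\right) - 14717 = \left(-29253 + \frac{11721}{17899}\right) - 14717 = - \frac{523587726}{17899} - 14717 = - \frac{787007309}{17899}$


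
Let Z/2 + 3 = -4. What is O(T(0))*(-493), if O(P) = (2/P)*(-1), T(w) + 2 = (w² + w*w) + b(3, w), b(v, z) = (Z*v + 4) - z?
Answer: -493/20 ≈ -24.650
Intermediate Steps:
Z = -14 (Z = -6 + 2*(-4) = -6 - 8 = -14)
b(v, z) = 4 - z - 14*v (b(v, z) = (-14*v + 4) - z = (4 - 14*v) - z = 4 - z - 14*v)
T(w) = -40 - w + 2*w² (T(w) = -2 + ((w² + w*w) + (4 - w - 14*3)) = -2 + ((w² + w²) + (4 - w - 42)) = -2 + (2*w² + (-38 - w)) = -2 + (-38 - w + 2*w²) = -40 - w + 2*w²)
O(P) = -2/P
O(T(0))*(-493) = -2/(-40 - 1*0 + 2*0²)*(-493) = -2/(-40 + 0 + 2*0)*(-493) = -2/(-40 + 0 + 0)*(-493) = -2/(-40)*(-493) = -2*(-1/40)*(-493) = (1/20)*(-493) = -493/20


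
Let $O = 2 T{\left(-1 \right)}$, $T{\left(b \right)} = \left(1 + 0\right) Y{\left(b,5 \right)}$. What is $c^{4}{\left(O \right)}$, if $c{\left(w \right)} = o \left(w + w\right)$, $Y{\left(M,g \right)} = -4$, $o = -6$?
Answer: $84934656$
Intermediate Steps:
$T{\left(b \right)} = -4$ ($T{\left(b \right)} = \left(1 + 0\right) \left(-4\right) = 1 \left(-4\right) = -4$)
$O = -8$ ($O = 2 \left(-4\right) = -8$)
$c{\left(w \right)} = - 12 w$ ($c{\left(w \right)} = - 6 \left(w + w\right) = - 6 \cdot 2 w = - 12 w$)
$c^{4}{\left(O \right)} = \left(\left(-12\right) \left(-8\right)\right)^{4} = 96^{4} = 84934656$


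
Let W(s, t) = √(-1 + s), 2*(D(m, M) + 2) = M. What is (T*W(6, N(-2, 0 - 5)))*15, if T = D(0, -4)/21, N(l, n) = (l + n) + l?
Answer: -20*√5/7 ≈ -6.3888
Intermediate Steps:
D(m, M) = -2 + M/2
N(l, n) = n + 2*l
T = -4/21 (T = (-2 + (½)*(-4))/21 = (-2 - 2)*(1/21) = -4*1/21 = -4/21 ≈ -0.19048)
(T*W(6, N(-2, 0 - 5)))*15 = -4*√(-1 + 6)/21*15 = -4*√5/21*15 = -20*√5/7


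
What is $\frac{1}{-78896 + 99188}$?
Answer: $\frac{1}{20292} \approx 4.9281 \cdot 10^{-5}$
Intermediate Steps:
$\frac{1}{-78896 + 99188} = \frac{1}{20292}$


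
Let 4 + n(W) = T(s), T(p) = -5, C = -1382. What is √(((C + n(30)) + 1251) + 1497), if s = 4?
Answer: √1357 ≈ 36.837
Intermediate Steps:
n(W) = -9 (n(W) = -4 - 5 = -9)
√(((C + n(30)) + 1251) + 1497) = √(((-1382 - 9) + 1251) + 1497) = √((-1391 + 1251) + 1497) = √(-140 + 1497) = √1357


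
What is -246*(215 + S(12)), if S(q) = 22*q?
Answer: -117834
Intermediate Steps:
-246*(215 + S(12)) = -246*(215 + 22*12) = -246*(215 + 264) = -246*479 = -117834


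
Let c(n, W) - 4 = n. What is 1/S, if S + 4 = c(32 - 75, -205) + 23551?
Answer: 1/23508 ≈ 4.2539e-5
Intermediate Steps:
c(n, W) = 4 + n
S = 23508 (S = -4 + ((4 + (32 - 75)) + 23551) = -4 + ((4 - 43) + 23551) = -4 + (-39 + 23551) = -4 + 23512 = 23508)
1/S = 1/23508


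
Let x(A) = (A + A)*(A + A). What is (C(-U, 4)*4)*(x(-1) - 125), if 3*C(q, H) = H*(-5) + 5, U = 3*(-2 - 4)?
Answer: 2420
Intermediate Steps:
U = -18 (U = 3*(-6) = -18)
C(q, H) = 5/3 - 5*H/3 (C(q, H) = (H*(-5) + 5)/3 = (-5*H + 5)/3 = (5 - 5*H)/3 = 5/3 - 5*H/3)
x(A) = 4*A**2 (x(A) = (2*A)*(2*A) = 4*A**2)
(C(-U, 4)*4)*(x(-1) - 125) = ((5/3 - 5/3*4)*4)*(4*(-1)**2 - 125) = ((5/3 - 20/3)*4)*(4*1 - 125) = (-5*4)*(4 - 125) = -20*(-121) = 2420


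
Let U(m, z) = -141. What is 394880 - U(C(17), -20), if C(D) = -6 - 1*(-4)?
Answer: 395021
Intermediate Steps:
C(D) = -2 (C(D) = -6 + 4 = -2)
394880 - U(C(17), -20) = 394880 - 1*(-141) = 394880 + 141 = 395021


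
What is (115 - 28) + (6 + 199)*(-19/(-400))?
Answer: 7739/80 ≈ 96.738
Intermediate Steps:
(115 - 28) + (6 + 199)*(-19/(-400)) = 87 + 205*(-19*(-1/400)) = 87 + 205*(19/400) = 87 + 779/80 = 7739/80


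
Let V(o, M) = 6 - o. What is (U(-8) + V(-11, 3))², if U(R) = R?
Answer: 81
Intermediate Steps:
(U(-8) + V(-11, 3))² = (-8 + (6 - 1*(-11)))² = (-8 + (6 + 11))² = (-8 + 17)² = 9² = 81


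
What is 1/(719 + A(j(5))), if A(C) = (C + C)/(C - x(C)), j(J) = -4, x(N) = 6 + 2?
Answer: 3/2159 ≈ 0.0013895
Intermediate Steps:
x(N) = 8
A(C) = 2*C/(-8 + C) (A(C) = (C + C)/(C - 1*8) = (2*C)/(C - 8) = (2*C)/(-8 + C) = 2*C/(-8 + C))
1/(719 + A(j(5))) = 1/(719 + 2*(-4)/(-8 - 4)) = 1/(719 + 2*(-4)/(-12)) = 1/(719 + 2*(-4)*(-1/12)) = 1/(719 + ⅔) = 1/(2159/3) = 3/2159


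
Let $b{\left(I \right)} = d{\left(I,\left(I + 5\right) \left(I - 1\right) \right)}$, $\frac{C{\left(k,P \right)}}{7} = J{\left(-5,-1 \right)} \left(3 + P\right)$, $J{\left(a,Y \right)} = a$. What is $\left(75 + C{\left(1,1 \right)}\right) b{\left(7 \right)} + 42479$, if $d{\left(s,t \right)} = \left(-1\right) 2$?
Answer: $42609$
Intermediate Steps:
$d{\left(s,t \right)} = -2$
$C{\left(k,P \right)} = -105 - 35 P$ ($C{\left(k,P \right)} = 7 \left(- 5 \left(3 + P\right)\right) = 7 \left(-15 - 5 P\right) = -105 - 35 P$)
$b{\left(I \right)} = -2$
$\left(75 + C{\left(1,1 \right)}\right) b{\left(7 \right)} + 42479 = \left(75 - 140\right) \left(-2\right) + 42479 = \left(-65\right) \left(-2\right) + 42479 = 130 + 42479 = 42609$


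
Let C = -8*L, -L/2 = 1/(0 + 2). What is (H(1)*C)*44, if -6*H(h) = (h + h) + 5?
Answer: -1232/3 ≈ -410.67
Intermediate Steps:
H(h) = -⅚ - h/3 (H(h) = -((h + h) + 5)/6 = -(2*h + 5)/6 = -(5 + 2*h)/6 = -⅚ - h/3)
L = -1 (L = -2/(0 + 2) = -2/2 = -2*½ = -1)
C = 8 (C = -8*(-1) = 8)
(H(1)*C)*44 = ((-⅚ - ⅓*1)*8)*44 = ((-⅚ - ⅓)*8)*44 = -7/6*8*44 = -28/3*44 = -1232/3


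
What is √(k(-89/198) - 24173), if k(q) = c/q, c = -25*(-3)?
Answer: I*√192795983/89 ≈ 156.01*I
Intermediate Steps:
c = 75
k(q) = 75/q
√(k(-89/198) - 24173) = √(75/((-89/198)) - 24173) = √(75/((-89*1/198)) - 24173) = √(75/(-89/198) - 24173) = √(75*(-198/89) - 24173) = √(-14850/89 - 24173) = √(-2166247/89) = I*√192795983/89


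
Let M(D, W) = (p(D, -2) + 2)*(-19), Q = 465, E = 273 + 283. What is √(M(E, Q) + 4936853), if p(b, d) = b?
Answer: √4926251 ≈ 2219.5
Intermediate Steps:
E = 556
M(D, W) = -38 - 19*D (M(D, W) = (D + 2)*(-19) = (2 + D)*(-19) = -38 - 19*D)
√(M(E, Q) + 4936853) = √((-38 - 19*556) + 4936853) = √((-38 - 10564) + 4936853) = √(-10602 + 4936853) = √4926251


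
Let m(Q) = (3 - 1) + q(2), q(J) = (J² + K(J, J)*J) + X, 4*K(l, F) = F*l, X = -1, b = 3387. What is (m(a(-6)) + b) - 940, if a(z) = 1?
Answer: 2454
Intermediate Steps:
K(l, F) = F*l/4 (K(l, F) = (F*l)/4 = F*l/4)
q(J) = -1 + J² + J³/4 (q(J) = (J² + (J*J/4)*J) - 1 = (J² + (J²/4)*J) - 1 = (J² + J³/4) - 1 = -1 + J² + J³/4)
m(Q) = 7 (m(Q) = (3 - 1) + (-1 + 2² + (¼)*2³) = 2 + (-1 + 4 + (¼)*8) = 2 + (-1 + 4 + 2) = 2 + 5 = 7)
(m(a(-6)) + b) - 940 = (7 + 3387) - 940 = 3394 - 940 = 2454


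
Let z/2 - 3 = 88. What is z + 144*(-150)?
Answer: -21418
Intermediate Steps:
z = 182 (z = 6 + 2*88 = 6 + 176 = 182)
z + 144*(-150) = 182 + 144*(-150) = 182 - 21600 = -21418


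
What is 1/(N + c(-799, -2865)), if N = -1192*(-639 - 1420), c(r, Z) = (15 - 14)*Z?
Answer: 1/2451463 ≈ 4.0792e-7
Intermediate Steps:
c(r, Z) = Z (c(r, Z) = 1*Z = Z)
N = 2454328 (N = -1192*(-2059) = 2454328)
1/(N + c(-799, -2865)) = 1/(2454328 - 2865) = 1/2451463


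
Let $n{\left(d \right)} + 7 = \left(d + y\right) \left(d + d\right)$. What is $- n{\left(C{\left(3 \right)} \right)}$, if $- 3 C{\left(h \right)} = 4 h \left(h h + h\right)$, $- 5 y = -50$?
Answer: $-3641$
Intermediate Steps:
$y = 10$ ($y = \left(- \frac{1}{5}\right) \left(-50\right) = 10$)
$C{\left(h \right)} = - \frac{4 h \left(h + h^{2}\right)}{3}$ ($C{\left(h \right)} = - \frac{4 h \left(h h + h\right)}{3} = - \frac{4 h \left(h^{2} + h\right)}{3} = - \frac{4 h \left(h + h^{2}\right)}{3}$)
$n{\left(d \right)} = -7 + 2 d \left(10 + d\right)$ ($n{\left(d \right)} = -7 + \left(d + 10\right) \left(d + d\right) = -7 + \left(10 + d\right) 2 d = -7 + 2 d \left(10 + d\right)$)
$- n{\left(C{\left(3 \right)} \right)} = - (-7 + 2 \left(\frac{4 \cdot 3^{2} \left(-1 - 3\right)}{3}\right)^{2} + 20 \frac{4 \cdot 3^{2} \left(-1 - 3\right)}{3}) = - (-7 + 2 \left(\frac{4}{3} \cdot 9 \left(-1 - 3\right)\right)^{2} + 20 \cdot \frac{4}{3} \cdot 9 \left(-1 - 3\right)) = - (-7 + 2 \left(\frac{4}{3} \cdot 9 \left(-4\right)\right)^{2} + 20 \cdot \frac{4}{3} \cdot 9 \left(-4\right)) = - (-7 + 2 \left(-48\right)^{2} + 20 \left(-48\right)) = - (-7 + 2 \cdot 2304 - 960) = - (-7 + 4608 - 960) = \left(-1\right) 3641 = -3641$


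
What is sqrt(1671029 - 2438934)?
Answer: I*sqrt(767905) ≈ 876.3*I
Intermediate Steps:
sqrt(1671029 - 2438934) = sqrt(-767905) = I*sqrt(767905)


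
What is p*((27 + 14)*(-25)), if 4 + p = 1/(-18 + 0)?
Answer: 74825/18 ≈ 4156.9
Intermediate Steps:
p = -73/18 (p = -4 + 1/(-18 + 0) = -4 + 1/(-18) = -4 - 1/18 = -73/18 ≈ -4.0556)
p*((27 + 14)*(-25)) = -73*(27 + 14)*(-25)/18 = -2993*(-25)/18 = -73/18*(-1025) = 74825/18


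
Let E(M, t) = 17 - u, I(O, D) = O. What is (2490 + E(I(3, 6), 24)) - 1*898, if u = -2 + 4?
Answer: 1607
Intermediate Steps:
u = 2
E(M, t) = 15 (E(M, t) = 17 - 1*2 = 17 - 2 = 15)
(2490 + E(I(3, 6), 24)) - 1*898 = (2490 + 15) - 1*898 = 2505 - 898 = 1607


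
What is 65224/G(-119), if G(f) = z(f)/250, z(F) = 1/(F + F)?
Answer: -3880828000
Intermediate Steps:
z(F) = 1/(2*F)
G(f) = 1/(500*f) (G(f) = (1/(2*f))/250 = (1/(2*f))*(1/250) = 1/(500*f))
65224/G(-119) = 65224/(((1/500)/(-119))) = 65224/(((1/500)*(-1/119))) = 65224/(-1/59500) = 65224*(-59500) = -3880828000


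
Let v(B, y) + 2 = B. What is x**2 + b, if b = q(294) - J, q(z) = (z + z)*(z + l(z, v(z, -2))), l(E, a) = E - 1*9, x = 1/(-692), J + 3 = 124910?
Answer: 103216740881/478864 ≈ 2.1555e+5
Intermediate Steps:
v(B, y) = -2 + B
J = 124907 (J = -3 + 124910 = 124907)
x = -1/692 ≈ -0.0014451
l(E, a) = -9 + E (l(E, a) = E - 9 = -9 + E)
q(z) = 2*z*(-9 + 2*z) (q(z) = (z + z)*(z + (-9 + z)) = (2*z)*(-9 + 2*z) = 2*z*(-9 + 2*z))
b = 215545 (b = 2*294*(-9 + 2*294) - 1*124907 = 2*294*(-9 + 588) - 124907 = 2*294*579 - 124907 = 340452 - 124907 = 215545)
x**2 + b = (-1/692)**2 + 215545 = 1/478864 + 215545 = 103216740881/478864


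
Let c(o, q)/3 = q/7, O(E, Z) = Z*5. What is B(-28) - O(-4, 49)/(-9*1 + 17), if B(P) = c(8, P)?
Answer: -341/8 ≈ -42.625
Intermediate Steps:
O(E, Z) = 5*Z
c(o, q) = 3*q/7 (c(o, q) = 3*(q/7) = 3*q/7)
B(P) = 3*P/7
B(-28) - O(-4, 49)/(-9*1 + 17) = (3/7)*(-28) - 5*49/(-9*1 + 17) = -12 - 245/(-9 + 17) = -12 - 245/8 = -341/8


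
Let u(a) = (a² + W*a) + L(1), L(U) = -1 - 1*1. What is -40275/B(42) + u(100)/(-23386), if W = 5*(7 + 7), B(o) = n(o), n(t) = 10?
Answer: -94204113/23386 ≈ -4028.2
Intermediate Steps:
B(o) = 10
W = 70 (W = 5*14 = 70)
L(U) = -2 (L(U) = -1 - 1 = -2)
u(a) = -2 + a² + 70*a (u(a) = (a² + 70*a) - 2 = -2 + a² + 70*a)
-40275/B(42) + u(100)/(-23386) = -40275/10 + (-2 + 100² + 70*100)/(-23386) = -40275*⅒ + (-2 + 10000 + 7000)*(-1/23386) = -8055/2 + 16998*(-1/23386) = -8055/2 - 8499/11693 = -94204113/23386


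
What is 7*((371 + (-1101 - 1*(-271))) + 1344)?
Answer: 6195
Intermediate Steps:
7*((371 + (-1101 - 1*(-271))) + 1344) = 7*((371 + (-1101 + 271)) + 1344) = 7*((371 - 830) + 1344) = 7*(-459 + 1344) = 7*885 = 6195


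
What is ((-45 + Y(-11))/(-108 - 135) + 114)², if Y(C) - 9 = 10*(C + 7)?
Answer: 771617284/59049 ≈ 13067.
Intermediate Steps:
Y(C) = 79 + 10*C (Y(C) = 9 + 10*(C + 7) = 9 + 10*(7 + C) = 9 + (70 + 10*C) = 79 + 10*C)
((-45 + Y(-11))/(-108 - 135) + 114)² = ((-45 + (79 + 10*(-11)))/(-108 - 135) + 114)² = ((-45 + (79 - 110))/(-243) + 114)² = ((-45 - 31)*(-1/243) + 114)² = (-76*(-1/243) + 114)² = (76/243 + 114)² = (27778/243)² = 771617284/59049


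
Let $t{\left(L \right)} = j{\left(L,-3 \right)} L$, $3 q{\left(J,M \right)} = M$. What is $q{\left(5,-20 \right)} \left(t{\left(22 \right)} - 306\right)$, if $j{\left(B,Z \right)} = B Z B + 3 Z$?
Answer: $216320$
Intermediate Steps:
$q{\left(J,M \right)} = \frac{M}{3}$
$j{\left(B,Z \right)} = 3 Z + Z B^{2}$ ($j{\left(B,Z \right)} = Z B^{2} + 3 Z = 3 Z + Z B^{2}$)
$t{\left(L \right)} = L \left(-9 - 3 L^{2}\right)$ ($t{\left(L \right)} = - 3 \left(3 + L^{2}\right) L = \left(-9 - 3 L^{2}\right) L = L \left(-9 - 3 L^{2}\right)$)
$q{\left(5,-20 \right)} \left(t{\left(22 \right)} - 306\right) = \frac{1}{3} \left(-20\right) \left(3 \cdot 22 \left(-3 - 22^{2}\right) - 306\right) = - \frac{20 \left(3 \cdot 22 \left(-3 - 484\right) - 306\right)}{3} = - \frac{20 \left(3 \cdot 22 \left(-487\right) - 306\right)}{3} = - \frac{20 \left(-32142 - 306\right)}{3} = \left(- \frac{20}{3}\right) \left(-32448\right) = 216320$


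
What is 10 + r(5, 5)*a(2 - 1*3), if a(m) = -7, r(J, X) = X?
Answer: -25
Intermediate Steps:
10 + r(5, 5)*a(2 - 1*3) = 10 + 5*(-7) = 10 - 35 = -25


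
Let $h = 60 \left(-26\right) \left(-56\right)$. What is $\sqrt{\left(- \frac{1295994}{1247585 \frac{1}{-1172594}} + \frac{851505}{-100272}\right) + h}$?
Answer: $\frac{\sqrt{141871653122519665329046285}}{10424820260} \approx 1142.6$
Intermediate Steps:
$h = 87360$ ($h = \left(-1560\right) \left(-56\right) = 87360$)
$\sqrt{\left(- \frac{1295994}{1247585 \frac{1}{-1172594}} + \frac{851505}{-100272}\right) + h} = \sqrt{\left(- \frac{1295994}{1247585 \frac{1}{-1172594}} + \frac{851505}{-100272}\right) + 87360} = \sqrt{\left(- \frac{1295994}{1247585 \left(- \frac{1}{1172594}\right)} + 851505 \left(- \frac{1}{100272}\right)\right) + 87360} = \sqrt{\left(- \frac{1295994}{- \frac{1247585}{1172594}} - \frac{283835}{33424}\right) + 87360} = \sqrt{\left(\left(-1295994\right) \left(- \frac{1172594}{1247585}\right) - \frac{283835}{33424}\right) + 87360} = \sqrt{\left(\frac{1519674788436}{1247585} - \frac{283835}{33424}\right) + 87360} = \sqrt{\frac{50793256020396389}{41699281040} + 87360} = \sqrt{\frac{54436105212050789}{41699281040}} = \frac{\sqrt{141871653122519665329046285}}{10424820260}$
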